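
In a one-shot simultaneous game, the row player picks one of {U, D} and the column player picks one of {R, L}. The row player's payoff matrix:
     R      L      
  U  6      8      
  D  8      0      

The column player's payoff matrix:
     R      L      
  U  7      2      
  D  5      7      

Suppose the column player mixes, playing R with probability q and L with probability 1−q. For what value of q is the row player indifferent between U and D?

q = 4/5

In a mixed equilibrium the row player is indifferent between U and D; this condition fixes q.
  the row player's payoff from U: q·6 + (1−q)·8 = -2q + 8
  the row player's payoff from D: q·8 + (1−q)·0 = 8q
  -2q + 8 = 8q  ⇒  -10q = -8  ⇒  q = 4/5.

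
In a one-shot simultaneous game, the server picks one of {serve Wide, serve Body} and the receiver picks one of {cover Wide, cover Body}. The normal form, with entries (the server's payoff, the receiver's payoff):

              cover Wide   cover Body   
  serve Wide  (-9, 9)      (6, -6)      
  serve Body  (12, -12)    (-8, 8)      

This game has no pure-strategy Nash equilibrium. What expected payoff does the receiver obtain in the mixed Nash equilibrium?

0

The server's mix must leave the receiver indifferent between cover Wide and cover Body.
  the receiver's expected payoff from cover Wide: p·9 + (1−p)·(-12) = 21p - 12
  the receiver's expected payoff from cover Body: p·(-6) + (1−p)·8 = -14p + 8
  21p - 12 = -14p + 8  ⇒  35p = 20  ⇒  p = 4/7.
At equilibrium the receiver is indifferent across columns, so the receiver's payoff equals the payoff from cover Wide: (4/7)·9 + (3/7)·(-12) = 0.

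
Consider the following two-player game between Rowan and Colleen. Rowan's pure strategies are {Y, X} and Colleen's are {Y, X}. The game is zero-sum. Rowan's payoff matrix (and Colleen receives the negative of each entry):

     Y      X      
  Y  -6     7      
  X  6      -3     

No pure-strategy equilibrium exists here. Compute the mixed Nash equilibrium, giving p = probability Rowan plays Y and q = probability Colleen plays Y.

In a mixed equilibrium Colleen is indifferent between Y and X; this condition fixes p.
  Colleen's payoff to Y: p·6 + (1−p)·(-6) = 12p - 6
  Colleen's payoff to X: p·(-7) + (1−p)·3 = -10p + 3
  12p - 6 = -10p + 3  ⇒  22p = 9  ⇒  p = 9/22.
For Rowan to be willing to mix, Rowan must be indifferent between Y and X, which pins down Colleen's mix.
  Rowan's expected payoff from Y: q·(-6) + (1−q)·7 = -13q + 7
  Rowan's expected payoff from X: q·6 + (1−q)·(-3) = 9q - 3
  -13q + 7 = 9q - 3  ⇒  -22q = -10  ⇒  q = 5/11.

p = 9/22, q = 5/11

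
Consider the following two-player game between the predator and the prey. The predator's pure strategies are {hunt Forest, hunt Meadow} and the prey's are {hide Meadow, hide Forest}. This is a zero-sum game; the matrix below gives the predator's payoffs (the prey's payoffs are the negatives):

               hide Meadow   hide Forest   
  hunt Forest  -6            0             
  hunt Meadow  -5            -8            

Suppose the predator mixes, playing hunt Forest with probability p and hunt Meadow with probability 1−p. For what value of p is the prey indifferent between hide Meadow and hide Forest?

The prey's indifference between hide Meadow and hide Forest determines the predator's mixing probability p:
  the prey's payoff to hide Meadow: p·6 + (1−p)·5 = p + 5
  the prey's payoff to hide Forest: p·0 + (1−p)·8 = -8p + 8
  p + 5 = -8p + 8  ⇒  9p = 3  ⇒  p = 1/3.

p = 1/3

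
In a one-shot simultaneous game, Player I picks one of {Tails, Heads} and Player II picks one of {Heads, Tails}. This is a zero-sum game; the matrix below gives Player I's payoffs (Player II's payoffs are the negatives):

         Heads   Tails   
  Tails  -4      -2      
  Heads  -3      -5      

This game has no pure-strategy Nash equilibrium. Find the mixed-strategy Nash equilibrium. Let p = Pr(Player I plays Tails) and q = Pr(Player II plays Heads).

p = 1/2, q = 3/4

For Player II to be willing to mix, Player II must be indifferent between Heads and Tails, which pins down Player I's mix.
  Player II's expected payoff from Heads: p·4 + (1−p)·3 = p + 3
  Player II's expected payoff from Tails: p·2 + (1−p)·5 = -3p + 5
  p + 3 = -3p + 5  ⇒  4p = 2  ⇒  p = 1/2.
Set Player I's expected payoff from Tails equal to that from Heads:
  Player I's expected payoff from Tails: q·(-4) + (1−q)·(-2) = -2q - 2
  Player I's expected payoff from Heads: q·(-3) + (1−q)·(-5) = 2q - 5
  -2q - 2 = 2q - 5  ⇒  -4q = -3  ⇒  q = 3/4.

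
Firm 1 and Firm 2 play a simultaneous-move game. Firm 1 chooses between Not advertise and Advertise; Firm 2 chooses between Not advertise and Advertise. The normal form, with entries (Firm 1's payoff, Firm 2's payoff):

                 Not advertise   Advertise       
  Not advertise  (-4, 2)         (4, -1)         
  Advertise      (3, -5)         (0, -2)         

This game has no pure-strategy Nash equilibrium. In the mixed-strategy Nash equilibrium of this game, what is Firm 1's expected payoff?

12/11

Set Firm 1's expected payoff from Not advertise equal to that from Advertise:
  Firm 1's payoff to Not advertise: q·(-4) + (1−q)·4 = -8q + 4
  Firm 1's payoff to Advertise: q·3 + (1−q)·0 = 3q
  -8q + 4 = 3q  ⇒  -11q = -4  ⇒  q = 4/11.
At equilibrium Firm 1 is indifferent across rows, so Firm 1's payoff equals the payoff from Not advertise: (4/11)·(-4) + (7/11)·4 = 12/11.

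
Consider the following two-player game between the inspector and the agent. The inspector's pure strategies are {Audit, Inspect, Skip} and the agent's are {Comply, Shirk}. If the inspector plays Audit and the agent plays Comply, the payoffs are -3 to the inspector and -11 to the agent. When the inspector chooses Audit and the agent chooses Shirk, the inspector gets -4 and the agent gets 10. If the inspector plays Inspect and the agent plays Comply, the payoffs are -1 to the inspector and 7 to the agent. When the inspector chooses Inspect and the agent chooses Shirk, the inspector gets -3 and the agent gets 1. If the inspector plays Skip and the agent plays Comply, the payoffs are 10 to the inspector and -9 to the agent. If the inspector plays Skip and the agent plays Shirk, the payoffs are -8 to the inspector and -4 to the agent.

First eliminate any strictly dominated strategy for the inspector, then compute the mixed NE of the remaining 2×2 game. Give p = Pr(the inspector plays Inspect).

The inspector's strategy Audit is strictly dominated by Inspect: -1 > -3 and -3 > -4. Eliminate Audit.
The inspector's mix must leave the agent indifferent between Comply and Shirk.
  the agent's payoff from Comply: p·7 + (1−p)·(-9) = 16p - 9
  the agent's payoff from Shirk: p·1 + (1−p)·(-4) = 5p - 4
  16p - 9 = 5p - 4  ⇒  11p = 5  ⇒  p = 5/11.

p = 5/11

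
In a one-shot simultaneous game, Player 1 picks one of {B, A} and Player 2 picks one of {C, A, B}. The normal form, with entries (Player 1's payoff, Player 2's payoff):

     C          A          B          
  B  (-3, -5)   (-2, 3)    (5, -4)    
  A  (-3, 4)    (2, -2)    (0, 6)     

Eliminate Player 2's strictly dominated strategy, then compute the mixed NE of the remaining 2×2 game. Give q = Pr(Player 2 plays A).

Player 2's strategy C is strictly dominated by B: -4 > -5 and 6 > 4. Eliminate C.
Set Player 1's expected payoff from B equal to that from A:
  Player 1's payoff to B: q·(-2) + (1−q)·5 = -7q + 5
  Player 1's payoff to A: q·2 + (1−q)·0 = 2q
  -7q + 5 = 2q  ⇒  -9q = -5  ⇒  q = 5/9.

q = 5/9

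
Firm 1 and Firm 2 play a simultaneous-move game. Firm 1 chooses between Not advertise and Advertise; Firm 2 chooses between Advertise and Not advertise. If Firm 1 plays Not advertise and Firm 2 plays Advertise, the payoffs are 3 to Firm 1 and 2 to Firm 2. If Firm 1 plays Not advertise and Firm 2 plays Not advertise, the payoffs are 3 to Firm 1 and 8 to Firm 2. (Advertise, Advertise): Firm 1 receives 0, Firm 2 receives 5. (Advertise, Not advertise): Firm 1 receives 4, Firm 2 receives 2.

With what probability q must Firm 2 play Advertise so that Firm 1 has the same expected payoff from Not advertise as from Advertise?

q = 1/4

Firm 1's indifference between Not advertise and Advertise determines Firm 2's mixing probability q:
  Firm 1's expected payoff from Not advertise: q·3 + (1−q)·3 = 3
  Firm 1's expected payoff from Advertise: q·0 + (1−q)·4 = -4q + 4
  3 = -4q + 4  ⇒  4q = 1  ⇒  q = 1/4.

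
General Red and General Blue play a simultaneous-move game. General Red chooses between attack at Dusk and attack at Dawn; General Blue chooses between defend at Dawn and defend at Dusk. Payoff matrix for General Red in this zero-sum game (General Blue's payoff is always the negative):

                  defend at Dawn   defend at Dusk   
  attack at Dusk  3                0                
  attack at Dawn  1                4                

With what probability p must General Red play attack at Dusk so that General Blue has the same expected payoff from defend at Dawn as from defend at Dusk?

General Blue's indifference between defend at Dawn and defend at Dusk determines General Red's mixing probability p:
  General Blue's payoff from defend at Dawn: p·(-3) + (1−p)·(-1) = -2p - 1
  General Blue's payoff from defend at Dusk: p·0 + (1−p)·(-4) = 4p - 4
  -2p - 1 = 4p - 4  ⇒  -6p = -3  ⇒  p = 1/2.

p = 1/2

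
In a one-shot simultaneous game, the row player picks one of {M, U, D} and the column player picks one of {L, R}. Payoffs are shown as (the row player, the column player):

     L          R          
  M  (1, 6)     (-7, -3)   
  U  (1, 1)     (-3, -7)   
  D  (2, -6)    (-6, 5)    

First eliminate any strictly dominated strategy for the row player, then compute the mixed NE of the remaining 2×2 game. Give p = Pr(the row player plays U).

p = 11/19

The row player's strategy M is strictly dominated by D: 2 > 1 and -6 > -7. Eliminate M.
Set the column player's expected payoff from L equal to that from R:
  the column player's payoff from L: p·1 + (1−p)·(-6) = 7p - 6
  the column player's payoff from R: p·(-7) + (1−p)·5 = -12p + 5
  7p - 6 = -12p + 5  ⇒  19p = 11  ⇒  p = 11/19.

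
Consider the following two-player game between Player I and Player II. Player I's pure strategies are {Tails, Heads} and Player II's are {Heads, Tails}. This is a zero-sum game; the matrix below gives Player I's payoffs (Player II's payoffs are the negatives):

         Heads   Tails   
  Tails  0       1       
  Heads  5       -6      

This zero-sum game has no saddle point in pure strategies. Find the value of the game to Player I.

v = 5/12

Player I's indifference between Tails and Heads determines Player II's mixing probability q:
  Player I's payoff to Tails: q·0 + (1−q)·1 = -q + 1
  Player I's payoff to Heads: q·5 + (1−q)·(-6) = 11q - 6
  -q + 1 = 11q - 6  ⇒  -12q = -7  ⇒  q = 7/12.
The value is Player I's expected payoff against this mix (using Tails): (7/12)·0 + (5/12)·1 = 5/12.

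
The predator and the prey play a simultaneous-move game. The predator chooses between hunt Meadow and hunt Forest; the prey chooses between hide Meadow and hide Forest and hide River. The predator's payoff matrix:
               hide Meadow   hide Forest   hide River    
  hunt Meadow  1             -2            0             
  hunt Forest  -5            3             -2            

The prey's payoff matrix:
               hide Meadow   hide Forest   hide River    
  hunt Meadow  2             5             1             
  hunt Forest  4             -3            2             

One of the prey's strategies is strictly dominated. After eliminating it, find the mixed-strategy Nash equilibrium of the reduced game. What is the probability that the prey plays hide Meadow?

The prey's strategy hide River is strictly dominated by hide Meadow: 2 > 1 and 4 > 2. Eliminate hide River.
For the predator to be willing to mix, the predator must be indifferent between hunt Meadow and hunt Forest, which pins down the prey's mix.
  the predator's expected payoff from hunt Meadow: q·1 + (1−q)·(-2) = 3q - 2
  the predator's expected payoff from hunt Forest: q·(-5) + (1−q)·3 = -8q + 3
  3q - 2 = -8q + 3  ⇒  11q = 5  ⇒  q = 5/11.

q = 5/11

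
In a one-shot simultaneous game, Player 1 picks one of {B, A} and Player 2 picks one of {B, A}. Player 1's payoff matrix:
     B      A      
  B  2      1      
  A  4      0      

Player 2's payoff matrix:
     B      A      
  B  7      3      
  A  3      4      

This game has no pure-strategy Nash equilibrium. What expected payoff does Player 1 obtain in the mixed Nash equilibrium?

4/3

For Player 1 to be willing to mix, Player 1 must be indifferent between B and A, which pins down Player 2's mix.
  Player 1's expected payoff from B: q·2 + (1−q)·1 = q + 1
  Player 1's expected payoff from A: q·4 + (1−q)·0 = 4q
  q + 1 = 4q  ⇒  -3q = -1  ⇒  q = 1/3.
At equilibrium Player 1 is indifferent across rows, so Player 1's payoff equals the payoff from B: (1/3)·2 + (2/3)·1 = 4/3.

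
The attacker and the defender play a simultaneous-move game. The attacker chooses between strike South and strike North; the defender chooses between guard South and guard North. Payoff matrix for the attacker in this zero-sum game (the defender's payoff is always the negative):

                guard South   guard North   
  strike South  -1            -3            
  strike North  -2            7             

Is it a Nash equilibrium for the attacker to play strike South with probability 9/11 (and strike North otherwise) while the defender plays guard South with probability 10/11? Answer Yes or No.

Check the defender's indifference given the attacker's mix p = 9/11:
  payoff from guard South = 13/11; payoff from guard North = 13/11 — equal.
Check the attacker's indifference given the defender's mix q = 10/11:
  payoff from strike South = -13/11; payoff from strike North = -13/11 — equal.
Both players are indifferent, so neither can profitably deviate.

Yes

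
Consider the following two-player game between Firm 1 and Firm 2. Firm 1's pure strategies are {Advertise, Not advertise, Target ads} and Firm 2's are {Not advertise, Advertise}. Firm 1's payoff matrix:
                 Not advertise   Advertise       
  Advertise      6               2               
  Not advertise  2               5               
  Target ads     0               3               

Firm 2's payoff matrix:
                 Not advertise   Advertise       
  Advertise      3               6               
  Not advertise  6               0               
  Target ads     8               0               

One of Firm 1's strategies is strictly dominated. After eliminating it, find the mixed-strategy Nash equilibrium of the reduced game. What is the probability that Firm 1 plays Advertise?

p = 2/3

Firm 1's strategy Target ads is strictly dominated by Not advertise: 2 > 0 and 5 > 3. Eliminate Target ads.
Firm 2's indifference between Not advertise and Advertise determines Firm 1's mixing probability p:
  Firm 2's expected payoff from Not advertise: p·3 + (1−p)·6 = -3p + 6
  Firm 2's expected payoff from Advertise: p·6 + (1−p)·0 = 6p
  -3p + 6 = 6p  ⇒  -9p = -6  ⇒  p = 2/3.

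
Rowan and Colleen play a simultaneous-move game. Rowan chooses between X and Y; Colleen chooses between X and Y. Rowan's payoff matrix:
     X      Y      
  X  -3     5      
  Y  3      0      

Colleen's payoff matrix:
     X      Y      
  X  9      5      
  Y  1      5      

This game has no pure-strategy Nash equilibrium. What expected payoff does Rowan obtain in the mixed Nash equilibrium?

Set Rowan's expected payoff from X equal to that from Y:
  Rowan's payoff from X: q·(-3) + (1−q)·5 = -8q + 5
  Rowan's payoff from Y: q·3 + (1−q)·0 = 3q
  -8q + 5 = 3q  ⇒  -11q = -5  ⇒  q = 5/11.
At equilibrium Rowan is indifferent across rows, so Rowan's payoff equals the payoff from X: (5/11)·(-3) + (6/11)·5 = 15/11.

15/11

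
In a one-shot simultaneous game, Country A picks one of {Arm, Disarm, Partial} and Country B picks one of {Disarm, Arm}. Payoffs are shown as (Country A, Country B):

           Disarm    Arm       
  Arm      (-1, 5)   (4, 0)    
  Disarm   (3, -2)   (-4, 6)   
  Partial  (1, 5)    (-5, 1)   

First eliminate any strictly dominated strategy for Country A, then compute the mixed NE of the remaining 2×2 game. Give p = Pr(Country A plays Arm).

p = 8/13

Country A's strategy Partial is strictly dominated by Disarm: 3 > 1 and -4 > -5. Eliminate Partial.
Country A's mix must leave Country B indifferent between Disarm and Arm.
  Country B's expected payoff from Disarm: p·5 + (1−p)·(-2) = 7p - 2
  Country B's expected payoff from Arm: p·0 + (1−p)·6 = -6p + 6
  7p - 2 = -6p + 6  ⇒  13p = 8  ⇒  p = 8/13.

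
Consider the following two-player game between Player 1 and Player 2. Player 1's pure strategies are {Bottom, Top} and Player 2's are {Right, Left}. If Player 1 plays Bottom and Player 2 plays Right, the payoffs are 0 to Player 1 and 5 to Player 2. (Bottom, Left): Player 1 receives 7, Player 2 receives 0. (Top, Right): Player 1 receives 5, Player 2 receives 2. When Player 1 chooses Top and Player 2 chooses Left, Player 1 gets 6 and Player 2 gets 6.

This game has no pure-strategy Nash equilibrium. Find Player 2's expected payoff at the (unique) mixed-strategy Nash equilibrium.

10/3

Player 1's mix must leave Player 2 indifferent between Right and Left.
  Player 2's payoff from Right: p·5 + (1−p)·2 = 3p + 2
  Player 2's payoff from Left: p·0 + (1−p)·6 = -6p + 6
  3p + 2 = -6p + 6  ⇒  9p = 4  ⇒  p = 4/9.
At equilibrium Player 2 is indifferent across columns, so Player 2's payoff equals the payoff from Right: (4/9)·5 + (5/9)·2 = 10/3.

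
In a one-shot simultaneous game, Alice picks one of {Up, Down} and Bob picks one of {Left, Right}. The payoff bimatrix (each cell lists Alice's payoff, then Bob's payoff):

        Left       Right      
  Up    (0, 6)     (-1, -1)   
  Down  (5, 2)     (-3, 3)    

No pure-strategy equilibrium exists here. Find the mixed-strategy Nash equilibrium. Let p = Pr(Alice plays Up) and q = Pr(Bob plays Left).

Alice's mix must leave Bob indifferent between Left and Right.
  Bob's payoff to Left: p·6 + (1−p)·2 = 4p + 2
  Bob's payoff to Right: p·(-1) + (1−p)·3 = -4p + 3
  4p + 2 = -4p + 3  ⇒  8p = 1  ⇒  p = 1/8.
Set Alice's expected payoff from Up equal to that from Down:
  Alice's expected payoff from Up: q·0 + (1−q)·(-1) = q - 1
  Alice's expected payoff from Down: q·5 + (1−q)·(-3) = 8q - 3
  q - 1 = 8q - 3  ⇒  -7q = -2  ⇒  q = 2/7.

p = 1/8, q = 2/7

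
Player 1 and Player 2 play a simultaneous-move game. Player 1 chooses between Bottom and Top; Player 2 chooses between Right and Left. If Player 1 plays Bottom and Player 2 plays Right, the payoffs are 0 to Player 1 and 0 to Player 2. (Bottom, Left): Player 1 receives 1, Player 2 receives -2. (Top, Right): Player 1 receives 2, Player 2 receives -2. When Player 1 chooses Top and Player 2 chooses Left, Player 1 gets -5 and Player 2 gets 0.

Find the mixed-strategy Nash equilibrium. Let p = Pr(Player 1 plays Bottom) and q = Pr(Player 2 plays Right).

p = 1/2, q = 3/4

In a mixed equilibrium Player 2 is indifferent between Right and Left; this condition fixes p.
  Player 2's payoff from Right: p·0 + (1−p)·(-2) = 2p - 2
  Player 2's payoff from Left: p·(-2) + (1−p)·0 = -2p
  2p - 2 = -2p  ⇒  4p = 2  ⇒  p = 1/2.
For Player 1 to be willing to mix, Player 1 must be indifferent between Bottom and Top, which pins down Player 2's mix.
  Player 1's expected payoff from Bottom: q·0 + (1−q)·1 = -q + 1
  Player 1's expected payoff from Top: q·2 + (1−q)·(-5) = 7q - 5
  -q + 1 = 7q - 5  ⇒  -8q = -6  ⇒  q = 3/4.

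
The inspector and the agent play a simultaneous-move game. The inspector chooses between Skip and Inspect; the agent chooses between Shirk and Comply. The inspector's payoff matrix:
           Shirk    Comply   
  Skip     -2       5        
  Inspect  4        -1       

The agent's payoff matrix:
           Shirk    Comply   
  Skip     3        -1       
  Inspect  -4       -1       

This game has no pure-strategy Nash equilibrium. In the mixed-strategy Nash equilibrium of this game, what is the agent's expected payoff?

-1

For the agent to be willing to mix, the agent must be indifferent between Shirk and Comply, which pins down the inspector's mix.
  the agent's payoff to Shirk: p·3 + (1−p)·(-4) = 7p - 4
  the agent's payoff to Comply: p·(-1) + (1−p)·(-1) = -1
  7p - 4 = -1  ⇒  7p = 3  ⇒  p = 3/7.
At equilibrium the agent is indifferent across columns, so the agent's payoff equals the payoff from Shirk: (3/7)·3 + (4/7)·(-4) = -1.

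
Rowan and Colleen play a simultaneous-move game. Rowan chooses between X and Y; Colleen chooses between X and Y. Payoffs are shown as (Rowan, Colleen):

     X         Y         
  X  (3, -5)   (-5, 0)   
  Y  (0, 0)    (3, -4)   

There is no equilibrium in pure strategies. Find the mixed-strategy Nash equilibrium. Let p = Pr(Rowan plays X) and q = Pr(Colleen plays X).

In a mixed equilibrium Colleen is indifferent between X and Y; this condition fixes p.
  Colleen's payoff from X: p·(-5) + (1−p)·0 = -5p
  Colleen's payoff from Y: p·0 + (1−p)·(-4) = 4p - 4
  -5p = 4p - 4  ⇒  -9p = -4  ⇒  p = 4/9.
For Rowan to be willing to mix, Rowan must be indifferent between X and Y, which pins down Colleen's mix.
  Rowan's payoff from X: q·3 + (1−q)·(-5) = 8q - 5
  Rowan's payoff from Y: q·0 + (1−q)·3 = -3q + 3
  8q - 5 = -3q + 3  ⇒  11q = 8  ⇒  q = 8/11.

p = 4/9, q = 8/11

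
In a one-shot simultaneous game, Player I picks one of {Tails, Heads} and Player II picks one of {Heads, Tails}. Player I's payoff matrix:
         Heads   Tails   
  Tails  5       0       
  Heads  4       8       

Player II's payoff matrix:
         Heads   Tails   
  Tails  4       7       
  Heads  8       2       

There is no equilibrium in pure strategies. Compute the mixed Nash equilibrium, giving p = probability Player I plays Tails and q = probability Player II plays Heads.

p = 2/3, q = 8/9

Player I's mix must leave Player II indifferent between Heads and Tails.
  Player II's expected payoff from Heads: p·4 + (1−p)·8 = -4p + 8
  Player II's expected payoff from Tails: p·7 + (1−p)·2 = 5p + 2
  -4p + 8 = 5p + 2  ⇒  -9p = -6  ⇒  p = 2/3.
For Player I to be willing to mix, Player I must be indifferent between Tails and Heads, which pins down Player II's mix.
  Player I's payoff from Tails: q·5 + (1−q)·0 = 5q
  Player I's payoff from Heads: q·4 + (1−q)·8 = -4q + 8
  5q = -4q + 8  ⇒  9q = 8  ⇒  q = 8/9.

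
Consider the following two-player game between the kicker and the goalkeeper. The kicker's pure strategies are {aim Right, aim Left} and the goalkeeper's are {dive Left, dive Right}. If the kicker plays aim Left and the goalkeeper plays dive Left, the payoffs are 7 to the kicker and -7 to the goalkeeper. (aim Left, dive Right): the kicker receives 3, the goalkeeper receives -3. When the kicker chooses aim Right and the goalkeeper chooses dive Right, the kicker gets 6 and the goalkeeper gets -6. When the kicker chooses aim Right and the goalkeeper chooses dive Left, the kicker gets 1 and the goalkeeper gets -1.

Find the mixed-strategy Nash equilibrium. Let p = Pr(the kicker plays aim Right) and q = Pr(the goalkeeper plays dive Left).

p = 4/9, q = 1/3

The kicker's mix must leave the goalkeeper indifferent between dive Left and dive Right.
  the goalkeeper's expected payoff from dive Left: p·(-1) + (1−p)·(-7) = 6p - 7
  the goalkeeper's expected payoff from dive Right: p·(-6) + (1−p)·(-3) = -3p - 3
  6p - 7 = -3p - 3  ⇒  9p = 4  ⇒  p = 4/9.
Set the kicker's expected payoff from aim Right equal to that from aim Left:
  the kicker's payoff to aim Right: q·1 + (1−q)·6 = -5q + 6
  the kicker's payoff to aim Left: q·7 + (1−q)·3 = 4q + 3
  -5q + 6 = 4q + 3  ⇒  -9q = -3  ⇒  q = 1/3.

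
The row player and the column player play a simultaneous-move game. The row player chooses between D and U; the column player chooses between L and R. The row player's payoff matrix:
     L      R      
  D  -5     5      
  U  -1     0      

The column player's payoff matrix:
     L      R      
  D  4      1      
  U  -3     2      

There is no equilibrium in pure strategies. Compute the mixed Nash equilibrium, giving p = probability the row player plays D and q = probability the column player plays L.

p = 5/8, q = 5/9

The column player's indifference between L and R determines the row player's mixing probability p:
  the column player's payoff to L: p·4 + (1−p)·(-3) = 7p - 3
  the column player's payoff to R: p·1 + (1−p)·2 = -p + 2
  7p - 3 = -p + 2  ⇒  8p = 5  ⇒  p = 5/8.
In a mixed equilibrium the row player is indifferent between D and U; this condition fixes q.
  the row player's expected payoff from D: q·(-5) + (1−q)·5 = -10q + 5
  the row player's expected payoff from U: q·(-1) + (1−q)·0 = -q
  -10q + 5 = -q  ⇒  -9q = -5  ⇒  q = 5/9.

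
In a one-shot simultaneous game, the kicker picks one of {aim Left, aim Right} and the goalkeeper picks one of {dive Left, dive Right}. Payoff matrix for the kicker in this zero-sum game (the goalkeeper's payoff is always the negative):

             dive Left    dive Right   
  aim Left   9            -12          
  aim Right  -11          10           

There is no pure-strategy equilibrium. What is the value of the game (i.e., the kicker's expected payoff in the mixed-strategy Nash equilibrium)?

The kicker's indifference between aim Left and aim Right determines the goalkeeper's mixing probability q:
  the kicker's payoff to aim Left: q·9 + (1−q)·(-12) = 21q - 12
  the kicker's payoff to aim Right: q·(-11) + (1−q)·10 = -21q + 10
  21q - 12 = -21q + 10  ⇒  42q = 22  ⇒  q = 11/21.
The value is the kicker's expected payoff against this mix (using aim Left): (11/21)·9 + (10/21)·(-12) = -1.

v = -1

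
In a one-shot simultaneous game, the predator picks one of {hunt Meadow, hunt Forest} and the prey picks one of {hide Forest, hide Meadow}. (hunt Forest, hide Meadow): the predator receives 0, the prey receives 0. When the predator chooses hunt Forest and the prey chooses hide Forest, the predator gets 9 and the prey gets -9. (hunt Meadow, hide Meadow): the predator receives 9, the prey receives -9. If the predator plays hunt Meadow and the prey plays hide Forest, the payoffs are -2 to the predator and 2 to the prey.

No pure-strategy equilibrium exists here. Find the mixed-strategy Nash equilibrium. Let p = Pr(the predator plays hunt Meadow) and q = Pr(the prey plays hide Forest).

In a mixed equilibrium the prey is indifferent between hide Forest and hide Meadow; this condition fixes p.
  the prey's payoff from hide Forest: p·2 + (1−p)·(-9) = 11p - 9
  the prey's payoff from hide Meadow: p·(-9) + (1−p)·0 = -9p
  11p - 9 = -9p  ⇒  20p = 9  ⇒  p = 9/20.
The prey's mix must leave the predator indifferent between hunt Meadow and hunt Forest.
  the predator's payoff to hunt Meadow: q·(-2) + (1−q)·9 = -11q + 9
  the predator's payoff to hunt Forest: q·9 + (1−q)·0 = 9q
  -11q + 9 = 9q  ⇒  -20q = -9  ⇒  q = 9/20.

p = 9/20, q = 9/20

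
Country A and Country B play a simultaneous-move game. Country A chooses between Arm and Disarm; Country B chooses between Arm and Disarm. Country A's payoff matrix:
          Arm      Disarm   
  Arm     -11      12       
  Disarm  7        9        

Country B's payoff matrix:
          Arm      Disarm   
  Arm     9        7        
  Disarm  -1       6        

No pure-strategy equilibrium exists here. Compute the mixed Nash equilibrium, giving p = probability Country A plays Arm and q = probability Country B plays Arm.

Country B's indifference between Arm and Disarm determines Country A's mixing probability p:
  Country B's payoff from Arm: p·9 + (1−p)·(-1) = 10p - 1
  Country B's payoff from Disarm: p·7 + (1−p)·6 = p + 6
  10p - 1 = p + 6  ⇒  9p = 7  ⇒  p = 7/9.
Country A's indifference between Arm and Disarm determines Country B's mixing probability q:
  Country A's payoff from Arm: q·(-11) + (1−q)·12 = -23q + 12
  Country A's payoff from Disarm: q·7 + (1−q)·9 = -2q + 9
  -23q + 12 = -2q + 9  ⇒  -21q = -3  ⇒  q = 1/7.

p = 7/9, q = 1/7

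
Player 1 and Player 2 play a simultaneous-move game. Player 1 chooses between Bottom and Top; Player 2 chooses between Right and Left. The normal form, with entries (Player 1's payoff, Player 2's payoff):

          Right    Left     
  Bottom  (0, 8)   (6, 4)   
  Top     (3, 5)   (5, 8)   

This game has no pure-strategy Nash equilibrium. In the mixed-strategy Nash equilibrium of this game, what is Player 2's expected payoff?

44/7

Set Player 2's expected payoff from Right equal to that from Left:
  Player 2's payoff from Right: p·8 + (1−p)·5 = 3p + 5
  Player 2's payoff from Left: p·4 + (1−p)·8 = -4p + 8
  3p + 5 = -4p + 8  ⇒  7p = 3  ⇒  p = 3/7.
At equilibrium Player 2 is indifferent across columns, so Player 2's payoff equals the payoff from Right: (3/7)·8 + (4/7)·5 = 44/7.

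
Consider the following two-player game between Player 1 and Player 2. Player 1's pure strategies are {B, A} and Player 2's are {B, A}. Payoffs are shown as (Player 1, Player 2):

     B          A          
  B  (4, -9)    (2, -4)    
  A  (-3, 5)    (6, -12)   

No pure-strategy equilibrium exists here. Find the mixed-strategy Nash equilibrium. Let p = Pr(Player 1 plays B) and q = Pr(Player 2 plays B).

p = 17/22, q = 4/11

In a mixed equilibrium Player 2 is indifferent between B and A; this condition fixes p.
  Player 2's expected payoff from B: p·(-9) + (1−p)·5 = -14p + 5
  Player 2's expected payoff from A: p·(-4) + (1−p)·(-12) = 8p - 12
  -14p + 5 = 8p - 12  ⇒  -22p = -17  ⇒  p = 17/22.
Player 2's mix must leave Player 1 indifferent between B and A.
  Player 1's payoff from B: q·4 + (1−q)·2 = 2q + 2
  Player 1's payoff from A: q·(-3) + (1−q)·6 = -9q + 6
  2q + 2 = -9q + 6  ⇒  11q = 4  ⇒  q = 4/11.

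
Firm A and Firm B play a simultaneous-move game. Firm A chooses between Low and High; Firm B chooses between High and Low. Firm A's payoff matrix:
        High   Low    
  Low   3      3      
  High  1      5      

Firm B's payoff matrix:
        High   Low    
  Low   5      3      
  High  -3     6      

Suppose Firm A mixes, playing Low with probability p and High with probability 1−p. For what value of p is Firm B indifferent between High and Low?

p = 9/11

Firm B's indifference between High and Low determines Firm A's mixing probability p:
  Firm B's expected payoff from High: p·5 + (1−p)·(-3) = 8p - 3
  Firm B's expected payoff from Low: p·3 + (1−p)·6 = -3p + 6
  8p - 3 = -3p + 6  ⇒  11p = 9  ⇒  p = 9/11.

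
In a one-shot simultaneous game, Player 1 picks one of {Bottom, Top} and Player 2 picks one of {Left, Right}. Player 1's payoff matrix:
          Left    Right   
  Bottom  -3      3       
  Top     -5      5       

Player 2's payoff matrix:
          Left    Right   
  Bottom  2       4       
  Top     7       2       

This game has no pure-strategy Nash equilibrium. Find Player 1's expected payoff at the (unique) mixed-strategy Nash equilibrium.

0

Player 2's mix must leave Player 1 indifferent between Bottom and Top.
  Player 1's expected payoff from Bottom: q·(-3) + (1−q)·3 = -6q + 3
  Player 1's expected payoff from Top: q·(-5) + (1−q)·5 = -10q + 5
  -6q + 3 = -10q + 5  ⇒  4q = 2  ⇒  q = 1/2.
At equilibrium Player 1 is indifferent across rows, so Player 1's payoff equals the payoff from Bottom: (1/2)·(-3) + (1/2)·3 = 0.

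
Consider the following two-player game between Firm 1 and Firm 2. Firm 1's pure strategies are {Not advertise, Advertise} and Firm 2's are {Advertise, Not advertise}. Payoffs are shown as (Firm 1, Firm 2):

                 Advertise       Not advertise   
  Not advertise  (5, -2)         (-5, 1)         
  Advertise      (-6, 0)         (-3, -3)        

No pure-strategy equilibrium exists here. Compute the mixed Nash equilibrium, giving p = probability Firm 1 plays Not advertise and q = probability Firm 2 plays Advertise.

In a mixed equilibrium Firm 2 is indifferent between Advertise and Not advertise; this condition fixes p.
  Firm 2's payoff to Advertise: p·(-2) + (1−p)·0 = -2p
  Firm 2's payoff to Not advertise: p·1 + (1−p)·(-3) = 4p - 3
  -2p = 4p - 3  ⇒  -6p = -3  ⇒  p = 1/2.
Firm 1's indifference between Not advertise and Advertise determines Firm 2's mixing probability q:
  Firm 1's expected payoff from Not advertise: q·5 + (1−q)·(-5) = 10q - 5
  Firm 1's expected payoff from Advertise: q·(-6) + (1−q)·(-3) = -3q - 3
  10q - 5 = -3q - 3  ⇒  13q = 2  ⇒  q = 2/13.

p = 1/2, q = 2/13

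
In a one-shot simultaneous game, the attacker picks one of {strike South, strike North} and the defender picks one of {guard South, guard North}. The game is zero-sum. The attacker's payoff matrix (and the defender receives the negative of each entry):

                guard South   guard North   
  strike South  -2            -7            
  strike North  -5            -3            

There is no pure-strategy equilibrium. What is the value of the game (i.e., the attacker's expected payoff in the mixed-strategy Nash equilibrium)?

v = -29/7

In a mixed equilibrium the attacker is indifferent between strike South and strike North; this condition fixes q.
  the attacker's payoff from strike South: q·(-2) + (1−q)·(-7) = 5q - 7
  the attacker's payoff from strike North: q·(-5) + (1−q)·(-3) = -2q - 3
  5q - 7 = -2q - 3  ⇒  7q = 4  ⇒  q = 4/7.
The value is the attacker's expected payoff against this mix (using strike South): (4/7)·(-2) + (3/7)·(-7) = -29/7.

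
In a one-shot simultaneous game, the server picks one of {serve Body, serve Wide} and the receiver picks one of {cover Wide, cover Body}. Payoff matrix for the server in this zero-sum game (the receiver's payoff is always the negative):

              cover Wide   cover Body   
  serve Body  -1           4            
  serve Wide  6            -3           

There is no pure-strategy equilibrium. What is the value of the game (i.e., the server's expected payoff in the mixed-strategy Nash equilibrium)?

v = 3/2

The server's indifference between serve Body and serve Wide determines the receiver's mixing probability q:
  the server's expected payoff from serve Body: q·(-1) + (1−q)·4 = -5q + 4
  the server's expected payoff from serve Wide: q·6 + (1−q)·(-3) = 9q - 3
  -5q + 4 = 9q - 3  ⇒  -14q = -7  ⇒  q = 1/2.
The value is the server's expected payoff against this mix (using serve Body): (1/2)·(-1) + (1/2)·4 = 3/2.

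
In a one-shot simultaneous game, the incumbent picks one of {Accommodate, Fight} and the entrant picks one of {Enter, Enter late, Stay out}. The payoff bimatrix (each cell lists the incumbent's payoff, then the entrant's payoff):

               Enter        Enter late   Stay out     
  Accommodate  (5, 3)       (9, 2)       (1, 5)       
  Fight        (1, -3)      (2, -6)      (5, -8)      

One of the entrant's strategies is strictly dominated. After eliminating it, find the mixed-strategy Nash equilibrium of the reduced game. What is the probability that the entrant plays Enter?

The entrant's strategy Enter late is strictly dominated by Enter: 3 > 2 and -3 > -6. Eliminate Enter late.
In a mixed equilibrium the incumbent is indifferent between Accommodate and Fight; this condition fixes q.
  the incumbent's expected payoff from Accommodate: q·5 + (1−q)·1 = 4q + 1
  the incumbent's expected payoff from Fight: q·1 + (1−q)·5 = -4q + 5
  4q + 1 = -4q + 5  ⇒  8q = 4  ⇒  q = 1/2.

q = 1/2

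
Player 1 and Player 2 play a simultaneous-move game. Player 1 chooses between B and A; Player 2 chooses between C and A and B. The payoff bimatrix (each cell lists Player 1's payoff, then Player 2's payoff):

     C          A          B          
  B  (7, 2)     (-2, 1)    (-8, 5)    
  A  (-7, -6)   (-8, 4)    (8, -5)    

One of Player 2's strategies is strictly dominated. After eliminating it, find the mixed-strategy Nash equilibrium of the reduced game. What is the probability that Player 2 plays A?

q = 8/11

Player 2's strategy C is strictly dominated by B: 5 > 2 and -5 > -6. Eliminate C.
Set Player 1's expected payoff from B equal to that from A:
  Player 1's payoff from B: q·(-2) + (1−q)·(-8) = 6q - 8
  Player 1's payoff from A: q·(-8) + (1−q)·8 = -16q + 8
  6q - 8 = -16q + 8  ⇒  22q = 16  ⇒  q = 8/11.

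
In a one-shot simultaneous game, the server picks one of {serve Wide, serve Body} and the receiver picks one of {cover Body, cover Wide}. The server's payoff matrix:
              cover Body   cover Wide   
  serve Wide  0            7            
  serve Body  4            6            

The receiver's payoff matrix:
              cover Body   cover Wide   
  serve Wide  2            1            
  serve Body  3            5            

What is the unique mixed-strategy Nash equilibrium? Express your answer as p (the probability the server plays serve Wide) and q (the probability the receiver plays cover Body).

The server's mix must leave the receiver indifferent between cover Body and cover Wide.
  the receiver's expected payoff from cover Body: p·2 + (1−p)·3 = -p + 3
  the receiver's expected payoff from cover Wide: p·1 + (1−p)·5 = -4p + 5
  -p + 3 = -4p + 5  ⇒  3p = 2  ⇒  p = 2/3.
The receiver's mix must leave the server indifferent between serve Wide and serve Body.
  the server's payoff from serve Wide: q·0 + (1−q)·7 = -7q + 7
  the server's payoff from serve Body: q·4 + (1−q)·6 = -2q + 6
  -7q + 7 = -2q + 6  ⇒  -5q = -1  ⇒  q = 1/5.

p = 2/3, q = 1/5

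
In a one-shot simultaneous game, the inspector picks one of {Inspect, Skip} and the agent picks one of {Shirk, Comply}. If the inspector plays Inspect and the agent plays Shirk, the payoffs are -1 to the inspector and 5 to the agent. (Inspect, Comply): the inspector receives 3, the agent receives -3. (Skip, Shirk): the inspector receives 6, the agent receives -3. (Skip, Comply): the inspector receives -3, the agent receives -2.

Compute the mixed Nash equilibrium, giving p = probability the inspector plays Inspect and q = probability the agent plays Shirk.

The inspector's mix must leave the agent indifferent between Shirk and Comply.
  the agent's payoff from Shirk: p·5 + (1−p)·(-3) = 8p - 3
  the agent's payoff from Comply: p·(-3) + (1−p)·(-2) = -p - 2
  8p - 3 = -p - 2  ⇒  9p = 1  ⇒  p = 1/9.
For the inspector to be willing to mix, the inspector must be indifferent between Inspect and Skip, which pins down the agent's mix.
  the inspector's expected payoff from Inspect: q·(-1) + (1−q)·3 = -4q + 3
  the inspector's expected payoff from Skip: q·6 + (1−q)·(-3) = 9q - 3
  -4q + 3 = 9q - 3  ⇒  -13q = -6  ⇒  q = 6/13.

p = 1/9, q = 6/13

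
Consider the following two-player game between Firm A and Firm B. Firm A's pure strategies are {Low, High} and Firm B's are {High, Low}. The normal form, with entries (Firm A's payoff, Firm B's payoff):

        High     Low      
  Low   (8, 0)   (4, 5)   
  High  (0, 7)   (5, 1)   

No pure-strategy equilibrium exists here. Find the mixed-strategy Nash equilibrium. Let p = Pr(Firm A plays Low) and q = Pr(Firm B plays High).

p = 6/11, q = 1/9

For Firm B to be willing to mix, Firm B must be indifferent between High and Low, which pins down Firm A's mix.
  Firm B's expected payoff from High: p·0 + (1−p)·7 = -7p + 7
  Firm B's expected payoff from Low: p·5 + (1−p)·1 = 4p + 1
  -7p + 7 = 4p + 1  ⇒  -11p = -6  ⇒  p = 6/11.
Firm B's mix must leave Firm A indifferent between Low and High.
  Firm A's payoff to Low: q·8 + (1−q)·4 = 4q + 4
  Firm A's payoff to High: q·0 + (1−q)·5 = -5q + 5
  4q + 4 = -5q + 5  ⇒  9q = 1  ⇒  q = 1/9.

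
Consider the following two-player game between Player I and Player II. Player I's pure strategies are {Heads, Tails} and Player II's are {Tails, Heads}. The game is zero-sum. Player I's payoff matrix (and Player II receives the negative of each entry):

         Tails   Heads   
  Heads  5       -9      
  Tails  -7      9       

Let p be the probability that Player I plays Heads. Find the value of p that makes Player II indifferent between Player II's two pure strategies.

p = 8/15

For Player II to be willing to mix, Player II must be indifferent between Tails and Heads, which pins down Player I's mix.
  Player II's payoff to Tails: p·(-5) + (1−p)·7 = -12p + 7
  Player II's payoff to Heads: p·9 + (1−p)·(-9) = 18p - 9
  -12p + 7 = 18p - 9  ⇒  -30p = -16  ⇒  p = 8/15.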